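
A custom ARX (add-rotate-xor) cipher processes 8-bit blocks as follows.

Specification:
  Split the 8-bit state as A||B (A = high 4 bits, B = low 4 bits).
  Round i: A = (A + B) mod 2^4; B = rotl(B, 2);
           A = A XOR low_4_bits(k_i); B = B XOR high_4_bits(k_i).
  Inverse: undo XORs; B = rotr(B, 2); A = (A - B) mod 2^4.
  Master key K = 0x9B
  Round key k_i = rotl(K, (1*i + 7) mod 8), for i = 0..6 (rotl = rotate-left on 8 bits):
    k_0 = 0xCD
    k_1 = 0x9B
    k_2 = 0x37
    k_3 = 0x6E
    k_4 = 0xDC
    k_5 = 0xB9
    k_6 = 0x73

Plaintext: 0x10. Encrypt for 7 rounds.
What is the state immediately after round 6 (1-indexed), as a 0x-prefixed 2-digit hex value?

s_0 = plaintext = 0x10
s_1 = Round(s_0, k_0) = 0xCC
s_2 = Round(s_1, k_1) = 0x3A
s_3 = Round(s_2, k_2) = 0xA9
s_4 = Round(s_3, k_3) = 0xD0
s_5 = Round(s_4, k_4) = 0x1D
s_6 = Round(s_5, k_5) = 0x7C
s_7 = Round(s_6, k_6) = 0x04

0x7C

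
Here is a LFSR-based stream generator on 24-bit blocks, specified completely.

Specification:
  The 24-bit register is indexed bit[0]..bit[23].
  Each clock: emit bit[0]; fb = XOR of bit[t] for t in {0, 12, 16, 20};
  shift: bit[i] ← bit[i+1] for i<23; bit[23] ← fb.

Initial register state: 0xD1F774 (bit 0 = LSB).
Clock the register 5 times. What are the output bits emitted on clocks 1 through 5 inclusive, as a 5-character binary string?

00101

reg_0 = 0xD1F774
clock 1: out=0, reg = 0xE8FBBA
clock 2: out=0, reg = 0xF47DDD
clock 3: out=1, reg = 0xFA3EEE
clock 4: out=0, reg = 0x7D1F77
clock 5: out=1, reg = 0x3E8FBB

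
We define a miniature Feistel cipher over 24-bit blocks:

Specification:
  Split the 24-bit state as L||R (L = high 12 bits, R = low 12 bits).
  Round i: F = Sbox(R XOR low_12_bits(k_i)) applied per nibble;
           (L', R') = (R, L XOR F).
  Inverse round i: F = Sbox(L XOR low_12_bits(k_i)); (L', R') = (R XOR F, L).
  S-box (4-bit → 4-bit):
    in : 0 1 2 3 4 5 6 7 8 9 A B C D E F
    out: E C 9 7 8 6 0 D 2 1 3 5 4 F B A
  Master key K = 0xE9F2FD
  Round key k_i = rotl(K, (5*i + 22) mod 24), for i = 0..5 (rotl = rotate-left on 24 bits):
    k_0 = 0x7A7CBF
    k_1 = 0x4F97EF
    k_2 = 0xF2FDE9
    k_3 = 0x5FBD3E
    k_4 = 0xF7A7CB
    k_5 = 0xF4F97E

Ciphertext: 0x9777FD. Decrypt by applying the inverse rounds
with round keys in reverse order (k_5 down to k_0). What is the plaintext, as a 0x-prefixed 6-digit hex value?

s_0 = ciphertext = 0x9777FD
s_1 = InvRound(s_0, k_5) = 0x91C977
s_2 = InvRound(s_1, k_4) = 0x28A91C
s_3 = InvRound(s_2, k_3) = 0x34428A
s_4 = InvRound(s_3, k_2) = 0x9B5344
s_5 = InvRound(s_4, k_1) = 0x8279B5
s_6 = InvRound(s_5, k_0) = 0x1A7827

0x1A7827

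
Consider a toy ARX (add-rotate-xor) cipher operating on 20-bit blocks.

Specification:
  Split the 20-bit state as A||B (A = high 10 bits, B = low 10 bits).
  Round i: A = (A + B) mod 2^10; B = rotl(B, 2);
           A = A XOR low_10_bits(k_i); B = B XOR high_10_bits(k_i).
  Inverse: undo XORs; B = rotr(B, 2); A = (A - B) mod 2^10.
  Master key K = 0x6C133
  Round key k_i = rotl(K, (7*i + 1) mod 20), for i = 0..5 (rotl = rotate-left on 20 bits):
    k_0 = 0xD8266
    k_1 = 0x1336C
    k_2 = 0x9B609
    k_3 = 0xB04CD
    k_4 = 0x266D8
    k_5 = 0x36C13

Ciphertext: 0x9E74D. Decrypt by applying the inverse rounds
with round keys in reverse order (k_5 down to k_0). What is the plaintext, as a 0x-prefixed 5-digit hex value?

0x6E87F

s_0 = ciphertext = 0x9E74D
s_1 = InvRound(s_0, k_5) = 0xE16E5
s_2 = InvRound(s_1, k_4) = 0x2F89F
s_3 = InvRound(s_2, k_3) = 0x77297
s_4 = InvRound(s_3, k_2) = 0x65E3E
s_5 = InvRound(s_4, k_1) = 0x17E9C
s_6 = InvRound(s_5, k_0) = 0x6E87F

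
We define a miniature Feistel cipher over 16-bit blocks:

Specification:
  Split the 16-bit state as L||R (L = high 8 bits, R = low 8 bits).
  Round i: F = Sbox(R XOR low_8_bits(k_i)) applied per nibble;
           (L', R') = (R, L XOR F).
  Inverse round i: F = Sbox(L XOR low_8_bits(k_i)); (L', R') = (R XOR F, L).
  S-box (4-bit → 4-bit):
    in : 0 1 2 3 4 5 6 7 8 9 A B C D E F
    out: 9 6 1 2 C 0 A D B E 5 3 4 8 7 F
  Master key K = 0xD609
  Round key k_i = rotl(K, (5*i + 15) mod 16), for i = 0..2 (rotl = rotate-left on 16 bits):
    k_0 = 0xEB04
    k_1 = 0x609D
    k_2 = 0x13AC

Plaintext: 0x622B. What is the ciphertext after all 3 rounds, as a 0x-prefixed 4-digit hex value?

s_0 = plaintext = 0x622B
s_1 = Round(s_0, k_0) = 0x2B7D
s_2 = Round(s_1, k_1) = 0x7D52
s_3 = Round(s_2, k_2) = 0x528A

0x528A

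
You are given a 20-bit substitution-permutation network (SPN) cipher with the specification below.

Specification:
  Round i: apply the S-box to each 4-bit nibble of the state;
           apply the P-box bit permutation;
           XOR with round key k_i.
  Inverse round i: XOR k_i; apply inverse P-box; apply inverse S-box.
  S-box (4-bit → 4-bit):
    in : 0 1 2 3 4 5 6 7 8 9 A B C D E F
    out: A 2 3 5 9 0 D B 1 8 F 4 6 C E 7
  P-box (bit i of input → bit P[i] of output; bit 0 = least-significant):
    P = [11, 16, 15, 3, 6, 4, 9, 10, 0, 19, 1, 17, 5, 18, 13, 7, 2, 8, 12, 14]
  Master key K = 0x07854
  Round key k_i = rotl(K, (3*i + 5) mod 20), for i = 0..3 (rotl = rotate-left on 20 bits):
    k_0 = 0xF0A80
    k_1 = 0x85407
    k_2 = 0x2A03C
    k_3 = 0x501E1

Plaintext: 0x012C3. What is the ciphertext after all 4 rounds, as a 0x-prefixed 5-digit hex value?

0x88127

s_0 = plaintext = 0x012C3
s_1 = Round(s_0, k_0) = 0x3C191
s_2 = Round(s_1, k_1) = 0x56003
s_3 = Round(s_2, k_2) = 0x80C8C
s_4 = Round(s_3, k_3) = 0x88127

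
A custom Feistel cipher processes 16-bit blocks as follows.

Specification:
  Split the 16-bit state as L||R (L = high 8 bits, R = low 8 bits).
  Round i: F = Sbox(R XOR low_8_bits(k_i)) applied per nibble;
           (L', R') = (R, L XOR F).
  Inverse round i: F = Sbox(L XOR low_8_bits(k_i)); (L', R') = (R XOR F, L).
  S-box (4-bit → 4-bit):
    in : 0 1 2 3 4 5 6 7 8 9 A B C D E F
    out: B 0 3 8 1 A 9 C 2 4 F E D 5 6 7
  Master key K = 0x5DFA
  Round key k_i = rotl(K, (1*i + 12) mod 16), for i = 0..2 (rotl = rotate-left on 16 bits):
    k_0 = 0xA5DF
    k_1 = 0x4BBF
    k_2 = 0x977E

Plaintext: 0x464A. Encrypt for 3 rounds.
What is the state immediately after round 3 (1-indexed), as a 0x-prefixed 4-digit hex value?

s_0 = plaintext = 0x464A
s_1 = Round(s_0, k_0) = 0x4A0C
s_2 = Round(s_1, k_1) = 0x0CA2
s_3 = Round(s_2, k_2) = 0xA251

0xA251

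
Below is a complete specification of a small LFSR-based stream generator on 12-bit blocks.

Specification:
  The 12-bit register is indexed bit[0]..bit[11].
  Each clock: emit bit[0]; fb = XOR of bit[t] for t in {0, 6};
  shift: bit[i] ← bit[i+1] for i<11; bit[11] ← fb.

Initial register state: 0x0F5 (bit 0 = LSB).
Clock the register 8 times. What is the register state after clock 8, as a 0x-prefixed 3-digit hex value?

reg_0 = 0x0F5
clock 1: out=1, reg = 0x07A
clock 2: out=0, reg = 0x83D
clock 3: out=1, reg = 0xC1E
clock 4: out=0, reg = 0x60F
clock 5: out=1, reg = 0xB07
clock 6: out=1, reg = 0xD83
clock 7: out=1, reg = 0xEC1
clock 8: out=1, reg = 0x760

0x760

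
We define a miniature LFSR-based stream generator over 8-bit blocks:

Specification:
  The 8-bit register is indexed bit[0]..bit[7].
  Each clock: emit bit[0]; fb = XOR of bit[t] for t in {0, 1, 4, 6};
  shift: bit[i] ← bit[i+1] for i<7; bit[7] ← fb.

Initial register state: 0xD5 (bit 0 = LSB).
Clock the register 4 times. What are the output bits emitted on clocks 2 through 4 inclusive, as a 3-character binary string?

reg_0 = 0xD5
clock 1: out=1, reg = 0xEA
clock 2: out=0, reg = 0x75
clock 3: out=1, reg = 0xBA
clock 4: out=0, reg = 0x5D

010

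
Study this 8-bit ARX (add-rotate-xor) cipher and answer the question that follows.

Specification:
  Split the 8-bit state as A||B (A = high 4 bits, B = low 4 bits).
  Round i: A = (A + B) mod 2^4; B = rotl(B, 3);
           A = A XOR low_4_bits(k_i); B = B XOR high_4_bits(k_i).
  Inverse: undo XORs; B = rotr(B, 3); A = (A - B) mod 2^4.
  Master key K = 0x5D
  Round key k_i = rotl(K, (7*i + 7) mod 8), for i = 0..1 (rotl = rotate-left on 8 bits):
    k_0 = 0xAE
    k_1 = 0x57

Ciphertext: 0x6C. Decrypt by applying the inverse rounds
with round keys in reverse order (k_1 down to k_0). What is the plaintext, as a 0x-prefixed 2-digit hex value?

0xD3

s_0 = ciphertext = 0x6C
s_1 = InvRound(s_0, k_1) = 0xE3
s_2 = InvRound(s_1, k_0) = 0xD3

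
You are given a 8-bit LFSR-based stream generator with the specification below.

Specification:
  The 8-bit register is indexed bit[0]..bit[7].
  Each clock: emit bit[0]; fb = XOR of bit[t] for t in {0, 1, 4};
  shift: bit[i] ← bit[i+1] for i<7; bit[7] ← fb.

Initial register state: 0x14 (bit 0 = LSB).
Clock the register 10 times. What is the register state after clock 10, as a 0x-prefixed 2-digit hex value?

0x9B

reg_0 = 0x14
clock 1: out=0, reg = 0x8A
clock 2: out=0, reg = 0xC5
clock 3: out=1, reg = 0xE2
clock 4: out=0, reg = 0xF1
clock 5: out=1, reg = 0x78
clock 6: out=0, reg = 0xBC
clock 7: out=0, reg = 0xDE
clock 8: out=0, reg = 0x6F
clock 9: out=1, reg = 0x37
clock 10: out=1, reg = 0x9B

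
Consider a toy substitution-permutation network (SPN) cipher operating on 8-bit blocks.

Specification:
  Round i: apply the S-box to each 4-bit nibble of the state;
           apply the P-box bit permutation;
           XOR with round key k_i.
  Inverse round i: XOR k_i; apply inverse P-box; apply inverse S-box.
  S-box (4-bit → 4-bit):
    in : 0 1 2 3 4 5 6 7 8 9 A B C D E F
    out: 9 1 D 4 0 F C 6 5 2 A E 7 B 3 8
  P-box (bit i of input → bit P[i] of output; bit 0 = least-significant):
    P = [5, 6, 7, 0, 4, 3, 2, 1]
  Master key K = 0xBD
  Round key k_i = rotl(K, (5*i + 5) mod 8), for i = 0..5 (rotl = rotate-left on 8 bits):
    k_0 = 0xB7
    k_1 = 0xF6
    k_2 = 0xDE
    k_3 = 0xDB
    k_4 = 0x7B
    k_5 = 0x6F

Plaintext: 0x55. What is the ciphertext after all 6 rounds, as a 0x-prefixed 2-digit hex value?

s_0 = plaintext = 0x55
s_1 = Round(s_0, k_0) = 0x48
s_2 = Round(s_1, k_1) = 0x56
s_3 = Round(s_2, k_2) = 0x41
s_4 = Round(s_3, k_3) = 0xFB
s_5 = Round(s_4, k_4) = 0xB8
s_6 = Round(s_5, k_5) = 0xC1

0xC1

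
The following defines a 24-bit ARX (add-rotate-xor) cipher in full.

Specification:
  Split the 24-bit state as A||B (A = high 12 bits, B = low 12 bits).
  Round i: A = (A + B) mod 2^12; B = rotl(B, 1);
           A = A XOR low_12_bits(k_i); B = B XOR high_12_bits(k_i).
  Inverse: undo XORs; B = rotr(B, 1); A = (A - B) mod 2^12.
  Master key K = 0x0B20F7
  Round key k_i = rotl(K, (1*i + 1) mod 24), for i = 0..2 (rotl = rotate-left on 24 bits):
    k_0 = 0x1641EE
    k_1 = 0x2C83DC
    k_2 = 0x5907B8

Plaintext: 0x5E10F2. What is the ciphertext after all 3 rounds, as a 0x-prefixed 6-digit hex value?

s_0 = plaintext = 0x5E10F2
s_1 = Round(s_0, k_0) = 0x73D080
s_2 = Round(s_1, k_1) = 0x4613C8
s_3 = Round(s_2, k_2) = 0xF91200

0xF91200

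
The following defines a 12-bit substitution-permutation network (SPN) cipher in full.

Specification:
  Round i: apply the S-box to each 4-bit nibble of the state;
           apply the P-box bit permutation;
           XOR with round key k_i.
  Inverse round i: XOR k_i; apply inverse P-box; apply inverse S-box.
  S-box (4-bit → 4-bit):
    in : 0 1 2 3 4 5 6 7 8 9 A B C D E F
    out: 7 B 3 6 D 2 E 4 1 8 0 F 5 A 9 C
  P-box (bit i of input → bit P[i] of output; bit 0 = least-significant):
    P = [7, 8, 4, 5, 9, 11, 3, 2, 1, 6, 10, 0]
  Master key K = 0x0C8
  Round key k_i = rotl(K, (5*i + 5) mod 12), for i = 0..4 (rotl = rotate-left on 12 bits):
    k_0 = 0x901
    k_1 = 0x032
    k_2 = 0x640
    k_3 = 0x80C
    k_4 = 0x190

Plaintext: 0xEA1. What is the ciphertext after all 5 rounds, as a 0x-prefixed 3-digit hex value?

0x1BA

s_0 = plaintext = 0xEA1
s_1 = Round(s_0, k_0) = 0x8A2
s_2 = Round(s_1, k_1) = 0x1B0
s_3 = Round(s_2, k_2) = 0xD9F
s_4 = Round(s_3, k_3) = 0x879
s_5 = Round(s_4, k_4) = 0x1BA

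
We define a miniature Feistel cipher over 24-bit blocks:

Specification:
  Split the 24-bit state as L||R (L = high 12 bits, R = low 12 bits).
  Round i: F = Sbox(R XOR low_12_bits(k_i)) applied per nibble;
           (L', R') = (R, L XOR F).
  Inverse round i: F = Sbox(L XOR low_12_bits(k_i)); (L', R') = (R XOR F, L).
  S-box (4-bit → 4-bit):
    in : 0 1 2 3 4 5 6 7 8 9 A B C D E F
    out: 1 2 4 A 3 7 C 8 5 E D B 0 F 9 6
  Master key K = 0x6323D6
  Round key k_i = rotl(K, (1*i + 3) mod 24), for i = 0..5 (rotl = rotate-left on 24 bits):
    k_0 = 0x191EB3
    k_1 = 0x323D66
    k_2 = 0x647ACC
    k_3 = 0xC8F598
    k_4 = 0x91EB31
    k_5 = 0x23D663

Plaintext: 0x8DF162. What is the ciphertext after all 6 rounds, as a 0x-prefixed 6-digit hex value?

s_0 = plaintext = 0x8DF162
s_1 = Round(s_0, k_0) = 0x162E2D
s_2 = Round(s_1, k_1) = 0xE2DB59
s_3 = Round(s_2, k_2) = 0xB59CCA
s_4 = Round(s_3, k_3) = 0xCCA52D
s_5 = Round(s_4, k_4) = 0x52D5EA
s_6 = Round(s_5, k_5) = 0x5EAF73

0x5EAF73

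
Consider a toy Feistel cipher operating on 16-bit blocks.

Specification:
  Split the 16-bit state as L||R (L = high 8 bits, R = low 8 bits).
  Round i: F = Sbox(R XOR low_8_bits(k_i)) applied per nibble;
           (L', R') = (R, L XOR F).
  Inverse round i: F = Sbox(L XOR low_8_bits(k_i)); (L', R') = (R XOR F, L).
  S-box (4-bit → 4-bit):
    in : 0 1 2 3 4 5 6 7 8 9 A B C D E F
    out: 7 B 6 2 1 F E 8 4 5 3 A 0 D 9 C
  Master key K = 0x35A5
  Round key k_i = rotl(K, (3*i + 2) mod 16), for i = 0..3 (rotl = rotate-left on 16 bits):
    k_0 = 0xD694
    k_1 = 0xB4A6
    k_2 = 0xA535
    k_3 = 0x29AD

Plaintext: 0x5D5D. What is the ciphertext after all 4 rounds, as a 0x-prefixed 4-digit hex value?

s_0 = plaintext = 0x5D5D
s_1 = Round(s_0, k_0) = 0x5D58
s_2 = Round(s_1, k_1) = 0x5894
s_3 = Round(s_2, k_2) = 0x9463
s_4 = Round(s_3, k_3) = 0x639D

0x639D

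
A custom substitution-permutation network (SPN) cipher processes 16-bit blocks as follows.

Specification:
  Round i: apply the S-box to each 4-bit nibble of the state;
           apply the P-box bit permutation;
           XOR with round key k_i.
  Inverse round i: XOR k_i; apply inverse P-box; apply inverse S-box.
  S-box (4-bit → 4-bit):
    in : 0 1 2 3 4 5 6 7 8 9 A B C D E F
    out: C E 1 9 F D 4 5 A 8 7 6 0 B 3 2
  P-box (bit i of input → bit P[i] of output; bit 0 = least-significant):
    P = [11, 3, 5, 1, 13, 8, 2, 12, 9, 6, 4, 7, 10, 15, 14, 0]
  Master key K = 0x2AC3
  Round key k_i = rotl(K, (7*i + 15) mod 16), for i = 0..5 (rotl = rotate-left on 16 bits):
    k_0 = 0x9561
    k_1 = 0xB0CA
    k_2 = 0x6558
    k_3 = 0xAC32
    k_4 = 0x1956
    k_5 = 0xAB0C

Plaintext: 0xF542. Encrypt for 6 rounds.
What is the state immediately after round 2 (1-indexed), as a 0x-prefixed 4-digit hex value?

0xBFA8

s_0 = plaintext = 0xF542
s_1 = Round(s_0, k_0) = 0x2EF5
s_2 = Round(s_1, k_1) = 0xBFA8
s_3 = Round(s_2, k_2) = 0x8416
s_4 = Round(s_3, k_3) = 0x3FC7
s_5 = Round(s_4, k_4) = 0x1537
s_6 = Round(s_5, k_5) = 0x51BD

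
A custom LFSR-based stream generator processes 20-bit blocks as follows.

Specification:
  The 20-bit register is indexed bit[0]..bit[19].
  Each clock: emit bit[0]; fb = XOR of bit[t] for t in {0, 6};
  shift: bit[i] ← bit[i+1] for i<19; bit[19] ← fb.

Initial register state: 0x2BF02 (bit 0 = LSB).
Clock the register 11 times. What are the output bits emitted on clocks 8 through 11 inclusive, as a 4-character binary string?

reg_0 = 0x2BF02
clock 1: out=0, reg = 0x15F81
clock 2: out=1, reg = 0x8AFC0
clock 3: out=0, reg = 0xC57E0
clock 4: out=0, reg = 0xE2BF0
clock 5: out=0, reg = 0xF15F8
clock 6: out=0, reg = 0xF8AFC
clock 7: out=0, reg = 0xFC57E
clock 8: out=0, reg = 0xFE2BF
clock 9: out=1, reg = 0xFF15F
clock 10: out=1, reg = 0x7F8AF
clock 11: out=1, reg = 0xBFC57

0111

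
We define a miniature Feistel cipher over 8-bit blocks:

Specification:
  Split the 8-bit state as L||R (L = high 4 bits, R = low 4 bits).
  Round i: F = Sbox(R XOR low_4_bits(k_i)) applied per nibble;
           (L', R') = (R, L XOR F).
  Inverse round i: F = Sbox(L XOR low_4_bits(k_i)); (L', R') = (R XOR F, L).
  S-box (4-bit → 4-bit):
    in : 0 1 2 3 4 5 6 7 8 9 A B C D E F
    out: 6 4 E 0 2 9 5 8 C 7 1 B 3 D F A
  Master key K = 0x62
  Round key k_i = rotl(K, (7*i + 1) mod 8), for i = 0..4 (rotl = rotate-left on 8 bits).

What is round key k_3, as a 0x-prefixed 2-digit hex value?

K = 0x62
k_0 = rotl(K, (7*0+1) mod 8) = rotl(K, 1) = 0xC4
k_1 = rotl(K, (7*1+1) mod 8) = rotl(K, 0) = 0x62
k_2 = rotl(K, (7*2+1) mod 8) = rotl(K, 7) = 0x31
k_3 = rotl(K, (7*3+1) mod 8) = rotl(K, 6) = 0x98

0x98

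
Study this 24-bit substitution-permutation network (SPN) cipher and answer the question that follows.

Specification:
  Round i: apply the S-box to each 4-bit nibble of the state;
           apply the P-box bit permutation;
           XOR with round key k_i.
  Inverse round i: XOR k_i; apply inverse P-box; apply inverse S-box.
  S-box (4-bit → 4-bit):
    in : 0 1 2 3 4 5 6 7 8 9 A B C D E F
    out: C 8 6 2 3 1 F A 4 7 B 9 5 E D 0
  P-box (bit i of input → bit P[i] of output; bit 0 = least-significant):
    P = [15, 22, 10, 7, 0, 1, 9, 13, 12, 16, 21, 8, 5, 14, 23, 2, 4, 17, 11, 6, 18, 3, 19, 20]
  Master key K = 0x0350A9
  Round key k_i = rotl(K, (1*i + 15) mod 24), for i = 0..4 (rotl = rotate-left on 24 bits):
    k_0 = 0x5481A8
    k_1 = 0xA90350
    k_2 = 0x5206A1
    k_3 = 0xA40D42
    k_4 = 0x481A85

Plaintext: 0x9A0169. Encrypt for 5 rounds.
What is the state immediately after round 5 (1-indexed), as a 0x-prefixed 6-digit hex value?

s_0 = plaintext = 0x9A0169
s_1 = Round(s_0, k_0) = 0x9A26F7
s_2 = Round(s_1, k_1) = 0x465288
s_3 = Round(s_2, k_2) = 0x7508D9
s_4 = Round(s_3, k_3) = 0x54AB5C
s_5 = Round(s_4, k_4) = 0x4ECFB0

0x4ECFB0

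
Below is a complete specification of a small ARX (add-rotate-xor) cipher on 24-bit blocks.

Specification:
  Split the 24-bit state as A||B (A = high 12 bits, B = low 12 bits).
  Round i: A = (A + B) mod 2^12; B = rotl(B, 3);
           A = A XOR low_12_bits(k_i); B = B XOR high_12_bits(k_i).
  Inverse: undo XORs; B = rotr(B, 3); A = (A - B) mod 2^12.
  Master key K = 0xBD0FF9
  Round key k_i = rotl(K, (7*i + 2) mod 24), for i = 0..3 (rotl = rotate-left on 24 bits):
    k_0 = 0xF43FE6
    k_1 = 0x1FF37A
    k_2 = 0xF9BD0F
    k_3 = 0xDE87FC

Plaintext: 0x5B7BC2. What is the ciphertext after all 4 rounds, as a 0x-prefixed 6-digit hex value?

0x74B2DA

s_0 = plaintext = 0x5B7BC2
s_1 = Round(s_0, k_0) = 0xE9F156
s_2 = Round(s_1, k_1) = 0xC8FB4F
s_3 = Round(s_2, k_2) = 0xAD15E6
s_4 = Round(s_3, k_3) = 0x74B2DA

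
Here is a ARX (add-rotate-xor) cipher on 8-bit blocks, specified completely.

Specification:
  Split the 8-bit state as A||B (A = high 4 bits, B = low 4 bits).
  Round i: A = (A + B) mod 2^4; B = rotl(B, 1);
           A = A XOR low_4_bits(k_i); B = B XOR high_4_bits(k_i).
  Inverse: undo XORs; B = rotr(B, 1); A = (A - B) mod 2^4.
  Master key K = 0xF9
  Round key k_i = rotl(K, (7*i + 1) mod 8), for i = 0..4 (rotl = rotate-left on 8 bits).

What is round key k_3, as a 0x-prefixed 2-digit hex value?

K = 0xF9
k_0 = rotl(K, (7*0+1) mod 8) = rotl(K, 1) = 0xF3
k_1 = rotl(K, (7*1+1) mod 8) = rotl(K, 0) = 0xF9
k_2 = rotl(K, (7*2+1) mod 8) = rotl(K, 7) = 0xFC
k_3 = rotl(K, (7*3+1) mod 8) = rotl(K, 6) = 0x7E

0x7E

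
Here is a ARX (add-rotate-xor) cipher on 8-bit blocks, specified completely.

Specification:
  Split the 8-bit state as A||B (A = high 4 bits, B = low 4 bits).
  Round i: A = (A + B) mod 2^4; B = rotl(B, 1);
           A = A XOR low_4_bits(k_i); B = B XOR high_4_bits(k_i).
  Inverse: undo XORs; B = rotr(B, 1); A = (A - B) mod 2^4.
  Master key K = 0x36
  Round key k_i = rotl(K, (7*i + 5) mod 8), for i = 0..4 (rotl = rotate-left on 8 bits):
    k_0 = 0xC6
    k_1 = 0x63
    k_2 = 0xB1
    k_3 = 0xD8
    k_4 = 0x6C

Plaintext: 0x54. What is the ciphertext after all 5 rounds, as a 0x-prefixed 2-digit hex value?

0x24

s_0 = plaintext = 0x54
s_1 = Round(s_0, k_0) = 0xF4
s_2 = Round(s_1, k_1) = 0x0E
s_3 = Round(s_2, k_2) = 0xF6
s_4 = Round(s_3, k_3) = 0xD1
s_5 = Round(s_4, k_4) = 0x24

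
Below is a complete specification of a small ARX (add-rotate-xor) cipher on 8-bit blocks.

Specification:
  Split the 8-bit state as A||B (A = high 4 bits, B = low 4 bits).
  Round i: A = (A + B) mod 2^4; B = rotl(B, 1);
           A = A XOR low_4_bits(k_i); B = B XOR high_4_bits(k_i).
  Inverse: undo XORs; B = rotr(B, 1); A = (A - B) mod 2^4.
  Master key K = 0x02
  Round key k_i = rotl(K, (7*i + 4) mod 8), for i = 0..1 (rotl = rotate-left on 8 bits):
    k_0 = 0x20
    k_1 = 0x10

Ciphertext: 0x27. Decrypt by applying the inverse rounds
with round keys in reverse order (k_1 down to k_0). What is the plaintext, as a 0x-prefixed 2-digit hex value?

s_0 = ciphertext = 0x27
s_1 = InvRound(s_0, k_1) = 0xF3
s_2 = InvRound(s_1, k_0) = 0x78

0x78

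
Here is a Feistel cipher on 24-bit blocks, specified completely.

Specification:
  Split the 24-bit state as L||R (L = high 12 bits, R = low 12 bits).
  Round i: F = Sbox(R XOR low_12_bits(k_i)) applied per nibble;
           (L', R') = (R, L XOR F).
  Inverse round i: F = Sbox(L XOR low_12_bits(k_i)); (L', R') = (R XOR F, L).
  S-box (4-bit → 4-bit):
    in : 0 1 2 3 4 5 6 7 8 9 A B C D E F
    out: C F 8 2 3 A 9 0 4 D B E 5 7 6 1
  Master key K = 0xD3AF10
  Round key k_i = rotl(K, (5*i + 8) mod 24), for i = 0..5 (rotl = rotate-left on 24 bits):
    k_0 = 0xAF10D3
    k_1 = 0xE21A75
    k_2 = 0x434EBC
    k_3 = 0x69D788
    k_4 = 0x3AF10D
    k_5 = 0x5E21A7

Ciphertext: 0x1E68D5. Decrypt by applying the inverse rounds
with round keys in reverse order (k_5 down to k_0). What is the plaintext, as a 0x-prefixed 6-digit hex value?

0xD5CDAD

s_0 = ciphertext = 0x1E68D5
s_1 = InvRound(s_0, k_5) = 0x4EA1E6
s_2 = InvRound(s_1, k_4) = 0xB864EA
s_3 = InvRound(s_2, k_3) = 0x12CB86
s_4 = InvRound(s_3, k_2) = 0xA5A12C
s_5 = InvRound(s_4, k_1) = 0xDADA5A
s_6 = InvRound(s_5, k_0) = 0xD5CDAD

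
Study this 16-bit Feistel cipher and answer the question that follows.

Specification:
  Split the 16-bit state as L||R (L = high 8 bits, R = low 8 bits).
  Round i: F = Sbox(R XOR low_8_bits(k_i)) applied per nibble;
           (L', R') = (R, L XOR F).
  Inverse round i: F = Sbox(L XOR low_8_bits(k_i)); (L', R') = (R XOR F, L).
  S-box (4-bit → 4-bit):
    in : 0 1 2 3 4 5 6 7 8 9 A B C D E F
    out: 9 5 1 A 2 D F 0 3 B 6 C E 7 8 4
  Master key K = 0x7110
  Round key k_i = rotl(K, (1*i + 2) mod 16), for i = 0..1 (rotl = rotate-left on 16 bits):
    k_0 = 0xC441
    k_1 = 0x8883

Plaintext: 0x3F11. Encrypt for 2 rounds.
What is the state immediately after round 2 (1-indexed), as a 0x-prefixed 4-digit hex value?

s_0 = plaintext = 0x3F11
s_1 = Round(s_0, k_0) = 0x11E6
s_2 = Round(s_1, k_1) = 0xE6EC

0xE6EC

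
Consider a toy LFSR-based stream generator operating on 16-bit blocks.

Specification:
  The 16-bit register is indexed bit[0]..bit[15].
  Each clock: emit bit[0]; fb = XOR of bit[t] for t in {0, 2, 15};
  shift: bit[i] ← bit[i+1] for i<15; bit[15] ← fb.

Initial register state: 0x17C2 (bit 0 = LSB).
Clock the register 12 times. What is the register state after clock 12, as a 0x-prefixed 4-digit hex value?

0x1EE1

reg_0 = 0x17C2
clock 1: out=0, reg = 0x0BE1
clock 2: out=1, reg = 0x85F0
clock 3: out=0, reg = 0xC2F8
clock 4: out=0, reg = 0xE17C
clock 5: out=0, reg = 0x70BE
clock 6: out=0, reg = 0xB85F
clock 7: out=1, reg = 0xDC2F
clock 8: out=1, reg = 0xEE17
clock 9: out=1, reg = 0xF70B
clock 10: out=1, reg = 0x7B85
clock 11: out=1, reg = 0x3DC2
clock 12: out=0, reg = 0x1EE1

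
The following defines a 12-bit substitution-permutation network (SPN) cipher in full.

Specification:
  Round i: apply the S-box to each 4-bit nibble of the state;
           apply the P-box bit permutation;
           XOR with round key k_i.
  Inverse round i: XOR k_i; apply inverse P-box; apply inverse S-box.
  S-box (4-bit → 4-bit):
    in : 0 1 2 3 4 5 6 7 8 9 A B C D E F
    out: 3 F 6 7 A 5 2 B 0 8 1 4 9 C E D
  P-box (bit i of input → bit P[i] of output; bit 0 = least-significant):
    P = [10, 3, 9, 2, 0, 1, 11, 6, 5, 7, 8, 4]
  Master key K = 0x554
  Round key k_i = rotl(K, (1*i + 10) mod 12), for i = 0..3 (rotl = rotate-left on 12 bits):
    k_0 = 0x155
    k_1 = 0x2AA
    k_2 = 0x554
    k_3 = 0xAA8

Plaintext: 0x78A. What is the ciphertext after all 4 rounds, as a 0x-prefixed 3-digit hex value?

0xC3B

s_0 = plaintext = 0x78A
s_1 = Round(s_0, k_0) = 0x5E5
s_2 = Round(s_1, k_1) = 0xDC8
s_3 = Round(s_2, k_2) = 0x405
s_4 = Round(s_3, k_3) = 0xC3B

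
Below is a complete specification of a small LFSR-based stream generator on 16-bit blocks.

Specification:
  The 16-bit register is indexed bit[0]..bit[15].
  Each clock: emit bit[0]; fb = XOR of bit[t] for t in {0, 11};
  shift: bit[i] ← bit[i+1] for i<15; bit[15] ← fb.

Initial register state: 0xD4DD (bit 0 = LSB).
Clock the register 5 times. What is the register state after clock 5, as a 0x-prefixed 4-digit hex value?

reg_0 = 0xD4DD
clock 1: out=1, reg = 0xEA6E
clock 2: out=0, reg = 0xF537
clock 3: out=1, reg = 0xFA9B
clock 4: out=1, reg = 0x7D4D
clock 5: out=1, reg = 0x3EA6

0x3EA6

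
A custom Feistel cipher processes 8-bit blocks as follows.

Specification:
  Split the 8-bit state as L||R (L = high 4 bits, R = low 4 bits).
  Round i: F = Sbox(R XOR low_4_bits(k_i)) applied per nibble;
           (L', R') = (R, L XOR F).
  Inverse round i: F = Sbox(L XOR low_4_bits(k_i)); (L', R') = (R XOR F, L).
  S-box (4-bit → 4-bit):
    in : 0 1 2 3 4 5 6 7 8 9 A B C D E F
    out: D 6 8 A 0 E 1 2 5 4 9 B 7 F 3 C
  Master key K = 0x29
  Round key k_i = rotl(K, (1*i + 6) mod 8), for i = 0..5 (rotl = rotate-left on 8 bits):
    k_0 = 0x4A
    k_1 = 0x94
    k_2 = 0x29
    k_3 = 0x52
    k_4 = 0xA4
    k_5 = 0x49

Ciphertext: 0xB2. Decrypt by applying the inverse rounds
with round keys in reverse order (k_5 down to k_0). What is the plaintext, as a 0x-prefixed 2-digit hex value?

0x3D

s_0 = ciphertext = 0xB2
s_1 = InvRound(s_0, k_5) = 0xAB
s_2 = InvRound(s_1, k_4) = 0x8A
s_3 = InvRound(s_2, k_3) = 0x38
s_4 = InvRound(s_3, k_2) = 0x13
s_5 = InvRound(s_4, k_1) = 0xD1
s_6 = InvRound(s_5, k_0) = 0x3D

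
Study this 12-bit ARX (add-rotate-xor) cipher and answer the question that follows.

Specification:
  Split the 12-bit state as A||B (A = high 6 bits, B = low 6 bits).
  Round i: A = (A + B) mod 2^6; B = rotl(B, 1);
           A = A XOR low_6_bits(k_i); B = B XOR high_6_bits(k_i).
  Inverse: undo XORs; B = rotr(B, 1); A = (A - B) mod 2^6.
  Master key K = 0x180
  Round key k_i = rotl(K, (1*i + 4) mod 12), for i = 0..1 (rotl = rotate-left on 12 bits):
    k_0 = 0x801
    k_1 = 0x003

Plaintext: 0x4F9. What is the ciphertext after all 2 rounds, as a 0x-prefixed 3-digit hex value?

s_0 = plaintext = 0x4F9
s_1 = Round(s_0, k_0) = 0x353
s_2 = Round(s_1, k_1) = 0x8E6

0x8E6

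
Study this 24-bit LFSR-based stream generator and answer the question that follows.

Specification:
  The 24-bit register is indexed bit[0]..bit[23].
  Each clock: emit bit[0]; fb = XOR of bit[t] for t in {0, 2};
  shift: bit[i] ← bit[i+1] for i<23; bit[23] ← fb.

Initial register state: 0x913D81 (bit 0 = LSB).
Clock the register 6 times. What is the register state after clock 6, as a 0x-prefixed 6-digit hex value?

reg_0 = 0x913D81
clock 1: out=1, reg = 0xC89EC0
clock 2: out=0, reg = 0x644F60
clock 3: out=0, reg = 0x3227B0
clock 4: out=0, reg = 0x1913D8
clock 5: out=0, reg = 0x0C89EC
clock 6: out=0, reg = 0x8644F6

0x8644F6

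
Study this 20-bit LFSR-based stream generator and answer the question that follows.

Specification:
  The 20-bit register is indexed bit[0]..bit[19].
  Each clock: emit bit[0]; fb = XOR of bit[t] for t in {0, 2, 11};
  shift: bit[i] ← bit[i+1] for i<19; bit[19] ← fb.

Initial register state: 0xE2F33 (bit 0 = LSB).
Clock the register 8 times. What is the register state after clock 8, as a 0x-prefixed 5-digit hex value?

reg_0 = 0xE2F33
clock 1: out=1, reg = 0x71799
clock 2: out=1, reg = 0xB8BCC
clock 3: out=0, reg = 0x5C5E6
clock 4: out=0, reg = 0xAE2F3
clock 5: out=1, reg = 0xD7179
clock 6: out=1, reg = 0xEB8BC
clock 7: out=0, reg = 0x75C5E
clock 8: out=0, reg = 0x3AE2F

0x3AE2F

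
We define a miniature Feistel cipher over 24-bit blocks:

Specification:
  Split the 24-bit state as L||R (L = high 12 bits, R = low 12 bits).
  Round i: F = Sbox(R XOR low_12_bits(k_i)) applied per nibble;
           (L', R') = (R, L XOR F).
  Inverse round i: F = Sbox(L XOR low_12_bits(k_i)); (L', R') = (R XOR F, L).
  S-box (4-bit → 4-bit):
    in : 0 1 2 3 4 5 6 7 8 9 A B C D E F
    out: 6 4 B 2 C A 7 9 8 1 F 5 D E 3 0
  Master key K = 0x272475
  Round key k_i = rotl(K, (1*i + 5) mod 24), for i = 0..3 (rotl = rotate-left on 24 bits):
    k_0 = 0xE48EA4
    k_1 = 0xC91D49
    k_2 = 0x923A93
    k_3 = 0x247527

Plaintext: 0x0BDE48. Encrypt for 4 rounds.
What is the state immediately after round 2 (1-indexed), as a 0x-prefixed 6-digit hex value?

s_0 = plaintext = 0x0BDE48
s_1 = Round(s_0, k_0) = 0xE48680
s_2 = Round(s_1, k_1) = 0x680B99
s_3 = Round(s_2, k_2) = 0xB992EF
s_4 = Round(s_3, k_3) = 0x2EF241

0x680B99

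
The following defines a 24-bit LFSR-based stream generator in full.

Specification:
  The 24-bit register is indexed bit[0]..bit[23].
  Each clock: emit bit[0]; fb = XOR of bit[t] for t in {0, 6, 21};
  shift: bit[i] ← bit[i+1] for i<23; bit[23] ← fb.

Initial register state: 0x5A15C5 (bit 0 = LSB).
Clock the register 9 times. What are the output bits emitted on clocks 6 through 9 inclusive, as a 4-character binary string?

reg_0 = 0x5A15C5
clock 1: out=1, reg = 0x2D0AE2
clock 2: out=0, reg = 0x168571
clock 3: out=1, reg = 0x0B42B8
clock 4: out=0, reg = 0x05A15C
clock 5: out=0, reg = 0x82D0AE
clock 6: out=0, reg = 0x416857
clock 7: out=1, reg = 0x20B42B
clock 8: out=1, reg = 0x105A15
clock 9: out=1, reg = 0x882D0A

0111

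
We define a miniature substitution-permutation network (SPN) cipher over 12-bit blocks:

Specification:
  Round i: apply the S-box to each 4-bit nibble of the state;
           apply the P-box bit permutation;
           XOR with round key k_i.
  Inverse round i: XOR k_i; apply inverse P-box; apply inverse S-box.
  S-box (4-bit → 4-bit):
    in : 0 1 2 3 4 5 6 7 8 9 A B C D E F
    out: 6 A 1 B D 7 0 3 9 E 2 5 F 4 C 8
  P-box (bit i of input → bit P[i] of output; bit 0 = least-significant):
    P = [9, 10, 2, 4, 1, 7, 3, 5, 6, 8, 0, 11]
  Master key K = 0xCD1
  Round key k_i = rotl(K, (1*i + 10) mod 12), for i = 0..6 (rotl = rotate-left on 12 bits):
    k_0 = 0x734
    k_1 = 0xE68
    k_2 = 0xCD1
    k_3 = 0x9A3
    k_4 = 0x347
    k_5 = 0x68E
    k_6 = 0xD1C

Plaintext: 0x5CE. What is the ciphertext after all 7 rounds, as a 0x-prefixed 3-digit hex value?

0x4F1

s_0 = plaintext = 0x5CE
s_1 = Round(s_0, k_0) = 0x6CB
s_2 = Round(s_1, k_1) = 0xCC6
s_3 = Round(s_2, k_2) = 0x53A
s_4 = Round(s_3, k_3) = 0xC40
s_5 = Round(s_4, k_4) = 0xE28
s_6 = Round(s_5, k_5) = 0xC9D
s_7 = Round(s_6, k_6) = 0x4F1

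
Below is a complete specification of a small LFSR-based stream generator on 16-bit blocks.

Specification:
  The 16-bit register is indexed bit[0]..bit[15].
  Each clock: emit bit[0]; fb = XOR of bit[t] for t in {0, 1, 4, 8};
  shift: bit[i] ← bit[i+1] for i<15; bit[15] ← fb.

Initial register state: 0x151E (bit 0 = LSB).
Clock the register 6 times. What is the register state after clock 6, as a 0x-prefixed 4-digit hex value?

reg_0 = 0x151E
clock 1: out=0, reg = 0x8A8F
clock 2: out=1, reg = 0x4547
clock 3: out=1, reg = 0xA2A3
clock 4: out=1, reg = 0x5151
clock 5: out=1, reg = 0xA8A8
clock 6: out=0, reg = 0x5454

0x5454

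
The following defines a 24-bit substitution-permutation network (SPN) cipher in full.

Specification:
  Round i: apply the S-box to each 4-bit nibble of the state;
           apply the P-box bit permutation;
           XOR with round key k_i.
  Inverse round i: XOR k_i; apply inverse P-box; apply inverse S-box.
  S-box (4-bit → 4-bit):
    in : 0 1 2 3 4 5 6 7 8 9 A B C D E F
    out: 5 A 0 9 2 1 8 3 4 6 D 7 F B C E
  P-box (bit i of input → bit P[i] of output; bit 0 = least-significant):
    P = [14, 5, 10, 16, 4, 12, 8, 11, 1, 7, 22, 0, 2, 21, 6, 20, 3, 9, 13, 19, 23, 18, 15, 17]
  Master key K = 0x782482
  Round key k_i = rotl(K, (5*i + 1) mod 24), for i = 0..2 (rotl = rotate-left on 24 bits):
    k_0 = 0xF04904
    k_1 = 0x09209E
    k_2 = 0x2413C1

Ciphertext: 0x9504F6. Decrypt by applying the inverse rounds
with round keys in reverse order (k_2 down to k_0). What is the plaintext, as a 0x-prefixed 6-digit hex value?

0x1C4F0E

s_0 = ciphertext = 0x9504F6
s_1 = InvRound(s_0, k_2) = 0x54D3BF
s_2 = InvRound(s_1, k_1) = 0x9F6E9D
s_3 = InvRound(s_2, k_0) = 0x1C4F0E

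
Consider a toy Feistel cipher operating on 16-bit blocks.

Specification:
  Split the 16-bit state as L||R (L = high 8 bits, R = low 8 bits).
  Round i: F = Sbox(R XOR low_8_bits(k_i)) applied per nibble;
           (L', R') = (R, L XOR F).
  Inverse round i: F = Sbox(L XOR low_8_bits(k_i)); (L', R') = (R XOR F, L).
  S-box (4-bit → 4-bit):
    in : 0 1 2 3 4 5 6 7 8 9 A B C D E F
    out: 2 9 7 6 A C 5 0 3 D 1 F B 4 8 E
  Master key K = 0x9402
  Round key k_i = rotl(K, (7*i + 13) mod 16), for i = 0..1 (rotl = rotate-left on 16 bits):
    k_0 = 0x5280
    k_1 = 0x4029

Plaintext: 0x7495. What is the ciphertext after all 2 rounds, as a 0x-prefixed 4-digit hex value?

s_0 = plaintext = 0x7495
s_1 = Round(s_0, k_0) = 0x95E8
s_2 = Round(s_1, k_1) = 0xE82C

0xE82C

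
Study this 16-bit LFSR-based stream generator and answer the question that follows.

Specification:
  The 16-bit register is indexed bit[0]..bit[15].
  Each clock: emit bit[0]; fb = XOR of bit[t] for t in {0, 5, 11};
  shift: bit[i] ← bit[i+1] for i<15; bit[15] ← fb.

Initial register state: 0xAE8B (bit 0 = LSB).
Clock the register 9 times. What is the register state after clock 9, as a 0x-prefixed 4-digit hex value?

reg_0 = 0xAE8B
clock 1: out=1, reg = 0x5745
clock 2: out=1, reg = 0xABA2
clock 3: out=0, reg = 0x55D1
clock 4: out=1, reg = 0xAAE8
clock 5: out=0, reg = 0x5574
clock 6: out=0, reg = 0xAABA
clock 7: out=0, reg = 0x555D
clock 8: out=1, reg = 0xAAAE
clock 9: out=0, reg = 0x5557

0x5557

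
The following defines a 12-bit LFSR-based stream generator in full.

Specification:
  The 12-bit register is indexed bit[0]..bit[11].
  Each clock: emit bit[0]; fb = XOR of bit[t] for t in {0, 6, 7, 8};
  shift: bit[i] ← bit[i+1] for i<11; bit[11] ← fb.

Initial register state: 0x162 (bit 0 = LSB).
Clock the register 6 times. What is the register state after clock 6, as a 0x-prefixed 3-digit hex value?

reg_0 = 0x162
clock 1: out=0, reg = 0x0B1
clock 2: out=1, reg = 0x058
clock 3: out=0, reg = 0x82C
clock 4: out=0, reg = 0x416
clock 5: out=0, reg = 0x20B
clock 6: out=1, reg = 0x905

0x905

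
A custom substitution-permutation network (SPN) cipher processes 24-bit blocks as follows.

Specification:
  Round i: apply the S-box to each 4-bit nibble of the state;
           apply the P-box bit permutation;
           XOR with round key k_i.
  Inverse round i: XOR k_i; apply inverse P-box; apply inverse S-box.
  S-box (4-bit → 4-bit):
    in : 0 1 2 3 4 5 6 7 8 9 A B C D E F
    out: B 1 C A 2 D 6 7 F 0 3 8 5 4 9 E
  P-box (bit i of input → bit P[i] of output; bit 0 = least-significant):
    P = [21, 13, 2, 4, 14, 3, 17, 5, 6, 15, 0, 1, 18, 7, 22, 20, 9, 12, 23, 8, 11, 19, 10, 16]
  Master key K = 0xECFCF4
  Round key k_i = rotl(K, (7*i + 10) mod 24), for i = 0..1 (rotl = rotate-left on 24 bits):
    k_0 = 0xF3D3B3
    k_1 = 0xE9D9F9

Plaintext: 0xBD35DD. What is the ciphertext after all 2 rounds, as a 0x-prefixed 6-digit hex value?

0xA32EF3

s_0 = plaintext = 0xBD35DD
s_1 = Round(s_0, k_0) = 0x60D374
s_2 = Round(s_1, k_1) = 0xA32EF3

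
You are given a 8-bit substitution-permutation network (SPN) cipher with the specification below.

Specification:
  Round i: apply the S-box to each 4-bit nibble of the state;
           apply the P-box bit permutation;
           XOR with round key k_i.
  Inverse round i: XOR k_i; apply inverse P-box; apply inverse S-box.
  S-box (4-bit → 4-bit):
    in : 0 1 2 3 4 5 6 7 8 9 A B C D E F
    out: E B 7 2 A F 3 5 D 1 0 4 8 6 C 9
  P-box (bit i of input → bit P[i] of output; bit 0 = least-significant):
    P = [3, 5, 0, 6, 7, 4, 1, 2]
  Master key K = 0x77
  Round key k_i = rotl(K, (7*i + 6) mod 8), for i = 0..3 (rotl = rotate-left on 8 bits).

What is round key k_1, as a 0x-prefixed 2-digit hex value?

K = 0x77
k_0 = rotl(K, (7*0+6) mod 8) = rotl(K, 6) = 0xDD
k_1 = rotl(K, (7*1+6) mod 8) = rotl(K, 5) = 0xEE

0xEE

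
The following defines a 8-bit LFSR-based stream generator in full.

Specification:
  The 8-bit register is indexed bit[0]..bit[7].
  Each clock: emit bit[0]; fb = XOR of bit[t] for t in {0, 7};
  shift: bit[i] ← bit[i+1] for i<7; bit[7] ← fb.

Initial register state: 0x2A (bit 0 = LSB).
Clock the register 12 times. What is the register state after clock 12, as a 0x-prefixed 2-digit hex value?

0xDE

reg_0 = 0x2A
clock 1: out=0, reg = 0x15
clock 2: out=1, reg = 0x8A
clock 3: out=0, reg = 0xC5
clock 4: out=1, reg = 0x62
clock 5: out=0, reg = 0x31
clock 6: out=1, reg = 0x98
clock 7: out=0, reg = 0xCC
clock 8: out=0, reg = 0xE6
clock 9: out=0, reg = 0xF3
clock 10: out=1, reg = 0x79
clock 11: out=1, reg = 0xBC
clock 12: out=0, reg = 0xDE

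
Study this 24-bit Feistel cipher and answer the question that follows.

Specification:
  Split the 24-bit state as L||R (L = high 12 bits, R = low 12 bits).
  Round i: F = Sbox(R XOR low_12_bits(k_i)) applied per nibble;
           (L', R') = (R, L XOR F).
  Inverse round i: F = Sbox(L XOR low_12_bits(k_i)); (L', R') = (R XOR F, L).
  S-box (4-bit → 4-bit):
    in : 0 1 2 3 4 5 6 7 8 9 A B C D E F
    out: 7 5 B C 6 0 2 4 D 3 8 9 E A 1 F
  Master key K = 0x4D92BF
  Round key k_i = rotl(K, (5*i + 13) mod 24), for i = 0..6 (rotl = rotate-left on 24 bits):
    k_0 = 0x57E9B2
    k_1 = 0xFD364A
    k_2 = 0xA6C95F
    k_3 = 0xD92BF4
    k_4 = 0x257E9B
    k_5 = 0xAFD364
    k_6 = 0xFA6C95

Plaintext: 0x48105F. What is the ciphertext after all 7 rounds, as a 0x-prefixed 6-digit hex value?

0x4243CF

s_0 = plaintext = 0x48105F
s_1 = Round(s_0, k_0) = 0x05F79B
s_2 = Round(s_1, k_1) = 0x79B5FA
s_3 = Round(s_2, k_2) = 0x5FA91B
s_4 = Round(s_3, k_3) = 0x91BEE5
s_5 = Round(s_4, k_4) = 0xEE5E5A
s_6 = Round(s_5, k_5) = 0xE5A424
s_7 = Round(s_6, k_6) = 0x4243CF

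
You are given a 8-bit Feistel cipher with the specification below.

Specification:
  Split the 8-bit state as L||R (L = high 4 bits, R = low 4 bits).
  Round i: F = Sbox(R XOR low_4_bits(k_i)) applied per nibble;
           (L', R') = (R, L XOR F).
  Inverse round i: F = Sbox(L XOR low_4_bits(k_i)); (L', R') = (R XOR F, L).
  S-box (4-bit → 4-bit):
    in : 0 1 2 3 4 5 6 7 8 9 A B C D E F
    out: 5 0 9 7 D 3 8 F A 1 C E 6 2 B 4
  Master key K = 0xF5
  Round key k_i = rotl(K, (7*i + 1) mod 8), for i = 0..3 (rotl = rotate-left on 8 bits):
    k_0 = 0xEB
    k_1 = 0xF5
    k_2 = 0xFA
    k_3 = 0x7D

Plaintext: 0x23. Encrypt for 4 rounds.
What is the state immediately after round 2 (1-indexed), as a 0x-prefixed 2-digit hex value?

s_0 = plaintext = 0x23
s_1 = Round(s_0, k_0) = 0x38
s_2 = Round(s_1, k_1) = 0x81
s_3 = Round(s_2, k_2) = 0x16
s_4 = Round(s_3, k_3) = 0x6F

0x81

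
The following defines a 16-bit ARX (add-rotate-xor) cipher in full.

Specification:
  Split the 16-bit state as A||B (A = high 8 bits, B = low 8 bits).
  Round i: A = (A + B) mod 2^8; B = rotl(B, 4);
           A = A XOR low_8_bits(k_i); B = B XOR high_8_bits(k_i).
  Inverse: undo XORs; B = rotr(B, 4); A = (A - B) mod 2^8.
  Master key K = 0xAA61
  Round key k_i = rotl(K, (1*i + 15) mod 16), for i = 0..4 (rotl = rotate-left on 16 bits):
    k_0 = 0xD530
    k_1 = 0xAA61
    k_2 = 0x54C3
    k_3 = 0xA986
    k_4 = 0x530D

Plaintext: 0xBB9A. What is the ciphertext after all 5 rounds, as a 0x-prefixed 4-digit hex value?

s_0 = plaintext = 0xBB9A
s_1 = Round(s_0, k_0) = 0x657C
s_2 = Round(s_1, k_1) = 0x806D
s_3 = Round(s_2, k_2) = 0x2E82
s_4 = Round(s_3, k_3) = 0x3681
s_5 = Round(s_4, k_4) = 0xBA4B

0xBA4B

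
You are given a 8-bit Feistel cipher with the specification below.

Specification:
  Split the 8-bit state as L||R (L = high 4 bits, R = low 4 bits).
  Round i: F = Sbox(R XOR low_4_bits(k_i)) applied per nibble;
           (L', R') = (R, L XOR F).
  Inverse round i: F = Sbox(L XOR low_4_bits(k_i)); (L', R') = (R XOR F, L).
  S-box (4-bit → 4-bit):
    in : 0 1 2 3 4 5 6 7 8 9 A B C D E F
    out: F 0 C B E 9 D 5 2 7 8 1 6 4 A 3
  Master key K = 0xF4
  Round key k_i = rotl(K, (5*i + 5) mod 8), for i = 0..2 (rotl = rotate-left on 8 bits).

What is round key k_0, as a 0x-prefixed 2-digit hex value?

K = 0xF4
k_0 = rotl(K, (5*0+5) mod 8) = rotl(K, 5) = 0x9E

0x9E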